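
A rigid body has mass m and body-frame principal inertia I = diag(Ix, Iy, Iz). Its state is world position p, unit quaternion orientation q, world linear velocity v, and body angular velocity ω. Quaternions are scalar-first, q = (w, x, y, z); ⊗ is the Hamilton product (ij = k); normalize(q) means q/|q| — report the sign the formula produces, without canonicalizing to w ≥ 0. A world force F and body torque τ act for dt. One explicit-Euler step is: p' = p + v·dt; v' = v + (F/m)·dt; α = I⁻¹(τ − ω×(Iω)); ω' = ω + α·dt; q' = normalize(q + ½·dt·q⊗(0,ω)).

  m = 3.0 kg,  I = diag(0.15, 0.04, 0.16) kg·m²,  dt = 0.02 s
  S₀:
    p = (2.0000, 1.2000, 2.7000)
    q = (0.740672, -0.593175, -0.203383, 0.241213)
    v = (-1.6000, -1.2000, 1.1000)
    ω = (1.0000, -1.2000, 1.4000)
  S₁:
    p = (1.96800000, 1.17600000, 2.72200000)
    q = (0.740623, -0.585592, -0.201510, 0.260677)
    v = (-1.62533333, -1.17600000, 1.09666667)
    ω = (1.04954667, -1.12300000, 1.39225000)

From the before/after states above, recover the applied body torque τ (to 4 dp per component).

τ = (0.1700, 0.1400, 0.0700)

rate change Δω = (0.04954667, 0.07700000, -0.00775000)
I·α + gyro = (0.1700, 0.1400, 0.0700)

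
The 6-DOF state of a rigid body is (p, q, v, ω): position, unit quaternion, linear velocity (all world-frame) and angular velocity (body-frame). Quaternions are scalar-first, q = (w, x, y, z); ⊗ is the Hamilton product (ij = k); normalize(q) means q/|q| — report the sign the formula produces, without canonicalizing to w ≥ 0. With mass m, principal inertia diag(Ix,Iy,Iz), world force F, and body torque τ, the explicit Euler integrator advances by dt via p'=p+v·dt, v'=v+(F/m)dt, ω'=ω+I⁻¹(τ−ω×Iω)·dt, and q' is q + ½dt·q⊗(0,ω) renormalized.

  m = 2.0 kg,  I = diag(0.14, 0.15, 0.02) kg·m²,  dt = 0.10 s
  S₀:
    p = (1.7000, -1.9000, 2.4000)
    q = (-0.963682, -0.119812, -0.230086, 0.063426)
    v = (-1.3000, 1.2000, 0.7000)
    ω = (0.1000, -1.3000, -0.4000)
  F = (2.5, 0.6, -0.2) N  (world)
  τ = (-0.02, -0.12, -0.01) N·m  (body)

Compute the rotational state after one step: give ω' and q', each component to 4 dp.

angular accel α = (0.3400, -0.7680, -0.4350)
ω' = ω + α·dt = (0.1340, -1.3768, -0.4435)
2q̇ = q⊗(0,ω) = (-0.2617602, 0.0781200, 1.2112044, 0.5642370)
q' = normalize(q + ½dt·q⊗(0,ω)) = (-0.9745, -0.1156, -0.1691, 0.0914)

ω' = (0.1340, -1.3768, -0.4435)
q' = (-0.9745, -0.1156, -0.1691, 0.0914)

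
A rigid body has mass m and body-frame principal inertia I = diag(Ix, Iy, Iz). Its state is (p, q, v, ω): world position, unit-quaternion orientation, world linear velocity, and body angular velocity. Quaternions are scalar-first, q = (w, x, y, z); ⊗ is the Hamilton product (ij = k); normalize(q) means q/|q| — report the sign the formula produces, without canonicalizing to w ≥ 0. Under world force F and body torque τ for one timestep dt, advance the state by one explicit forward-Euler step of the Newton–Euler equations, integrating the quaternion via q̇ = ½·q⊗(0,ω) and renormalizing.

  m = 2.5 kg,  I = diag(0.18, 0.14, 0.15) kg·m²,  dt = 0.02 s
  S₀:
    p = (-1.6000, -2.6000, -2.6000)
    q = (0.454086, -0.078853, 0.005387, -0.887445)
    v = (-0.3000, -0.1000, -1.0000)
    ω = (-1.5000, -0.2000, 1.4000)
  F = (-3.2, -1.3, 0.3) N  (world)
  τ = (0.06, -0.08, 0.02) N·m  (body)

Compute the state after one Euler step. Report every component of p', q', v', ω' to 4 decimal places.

p' = (-1.6060, -2.6020, -2.6200)
q' = (0.4652, -0.0873, 0.0189, -0.8807)
v' = (-0.3256, -0.1104, -0.9976)
ω' = (-1.4930, -0.2024, 1.4043)

a = F/m = (-1.2800, -0.5200, 0.1200)
p + v·dt = (-1.6060, -2.6020, -2.6200)
v' = v + a·dt = (-0.3256, -0.1104, -0.9976)
angular accel α = (0.3489, -0.1214, 0.2133)
new body rate ω' = (-1.4930, -0.2024, 1.4043)
2q̇ = q⊗(0,ω) = (1.1252209, -0.8510762, 1.3507445, 0.6595715)
q + ½dt·q⊗(0,ω), renormalized = (0.4652, -0.0873, 0.0189, -0.8807)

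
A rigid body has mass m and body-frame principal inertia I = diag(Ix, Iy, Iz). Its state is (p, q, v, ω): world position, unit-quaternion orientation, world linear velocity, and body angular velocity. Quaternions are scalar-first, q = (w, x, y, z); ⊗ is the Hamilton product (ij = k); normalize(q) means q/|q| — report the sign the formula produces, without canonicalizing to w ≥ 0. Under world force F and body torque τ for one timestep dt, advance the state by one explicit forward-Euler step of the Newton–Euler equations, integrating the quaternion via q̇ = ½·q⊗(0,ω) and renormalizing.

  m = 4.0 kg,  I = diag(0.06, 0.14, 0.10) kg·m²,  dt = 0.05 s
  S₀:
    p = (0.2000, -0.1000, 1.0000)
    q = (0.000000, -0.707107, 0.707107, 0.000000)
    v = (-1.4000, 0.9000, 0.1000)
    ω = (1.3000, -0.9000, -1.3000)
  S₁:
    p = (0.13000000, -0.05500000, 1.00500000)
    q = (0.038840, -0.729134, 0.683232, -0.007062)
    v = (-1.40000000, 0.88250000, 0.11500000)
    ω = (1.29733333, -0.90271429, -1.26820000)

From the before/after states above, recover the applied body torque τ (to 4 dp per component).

τ = (-0.0500, 0.0600, -0.0300)

ω₁ − ω₀ = (-0.00266667, -0.00271429, 0.03180000)
precession coupling = (-0.0468, 0.0676, -0.0936)
I·α + gyro = (-0.0500, 0.0600, -0.0300)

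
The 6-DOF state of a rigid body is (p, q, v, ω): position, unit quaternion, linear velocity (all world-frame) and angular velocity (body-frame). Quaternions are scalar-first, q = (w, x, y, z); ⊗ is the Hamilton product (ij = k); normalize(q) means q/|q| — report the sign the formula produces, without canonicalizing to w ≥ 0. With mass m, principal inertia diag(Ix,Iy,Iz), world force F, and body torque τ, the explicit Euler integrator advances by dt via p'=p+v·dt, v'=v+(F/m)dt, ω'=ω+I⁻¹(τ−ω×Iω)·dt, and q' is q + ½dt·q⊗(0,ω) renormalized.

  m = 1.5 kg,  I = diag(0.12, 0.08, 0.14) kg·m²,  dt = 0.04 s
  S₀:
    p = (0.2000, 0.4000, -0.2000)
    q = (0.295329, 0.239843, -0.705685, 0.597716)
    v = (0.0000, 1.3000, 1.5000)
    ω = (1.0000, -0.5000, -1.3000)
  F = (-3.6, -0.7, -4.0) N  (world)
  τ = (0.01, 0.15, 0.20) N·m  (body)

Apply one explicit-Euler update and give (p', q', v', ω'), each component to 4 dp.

α = I⁻¹(τ − ω×Iω) = (-0.2417, 1.5500, 1.2857)
new body rate ω' = (0.9903, -0.4380, -1.2486)
Hamilton product q⊗(0,ω) = (0.1843453, 1.5115775, 0.7618474, 0.2018358)
q' = normalize(q + ½dt·q⊗(0,ω)) = (0.2988, 0.2699, -0.6900, 0.6014)
new position p' = (0.2000, 0.4520, -0.1400)
v + (F/m)dt = (-0.0960, 1.2813, 1.3933)

p' = (0.2000, 0.4520, -0.1400)
q' = (0.2988, 0.2699, -0.6900, 0.6014)
v' = (-0.0960, 1.2813, 1.3933)
ω' = (0.9903, -0.4380, -1.2486)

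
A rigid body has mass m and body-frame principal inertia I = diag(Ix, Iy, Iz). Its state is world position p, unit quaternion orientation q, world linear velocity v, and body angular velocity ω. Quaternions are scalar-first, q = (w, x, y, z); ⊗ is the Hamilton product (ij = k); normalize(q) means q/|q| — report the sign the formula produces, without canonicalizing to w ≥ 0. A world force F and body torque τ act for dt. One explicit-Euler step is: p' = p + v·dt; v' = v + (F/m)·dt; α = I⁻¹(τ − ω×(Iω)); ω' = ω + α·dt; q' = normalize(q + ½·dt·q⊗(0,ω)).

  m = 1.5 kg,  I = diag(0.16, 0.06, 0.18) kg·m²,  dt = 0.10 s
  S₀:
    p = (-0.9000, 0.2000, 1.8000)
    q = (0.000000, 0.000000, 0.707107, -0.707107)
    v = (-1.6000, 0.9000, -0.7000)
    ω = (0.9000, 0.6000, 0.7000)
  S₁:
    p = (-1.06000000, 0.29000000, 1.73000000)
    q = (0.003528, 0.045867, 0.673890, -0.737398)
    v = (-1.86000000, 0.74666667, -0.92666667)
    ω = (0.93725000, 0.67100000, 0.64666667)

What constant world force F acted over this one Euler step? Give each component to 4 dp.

F = (-3.9000, -2.3000, -3.4000)

Δv = v₁−v₀ = (-0.26000000, -0.15333333, -0.22666667)
m·(v₁−v₀)/dt = (-3.9000, -2.3000, -3.4000)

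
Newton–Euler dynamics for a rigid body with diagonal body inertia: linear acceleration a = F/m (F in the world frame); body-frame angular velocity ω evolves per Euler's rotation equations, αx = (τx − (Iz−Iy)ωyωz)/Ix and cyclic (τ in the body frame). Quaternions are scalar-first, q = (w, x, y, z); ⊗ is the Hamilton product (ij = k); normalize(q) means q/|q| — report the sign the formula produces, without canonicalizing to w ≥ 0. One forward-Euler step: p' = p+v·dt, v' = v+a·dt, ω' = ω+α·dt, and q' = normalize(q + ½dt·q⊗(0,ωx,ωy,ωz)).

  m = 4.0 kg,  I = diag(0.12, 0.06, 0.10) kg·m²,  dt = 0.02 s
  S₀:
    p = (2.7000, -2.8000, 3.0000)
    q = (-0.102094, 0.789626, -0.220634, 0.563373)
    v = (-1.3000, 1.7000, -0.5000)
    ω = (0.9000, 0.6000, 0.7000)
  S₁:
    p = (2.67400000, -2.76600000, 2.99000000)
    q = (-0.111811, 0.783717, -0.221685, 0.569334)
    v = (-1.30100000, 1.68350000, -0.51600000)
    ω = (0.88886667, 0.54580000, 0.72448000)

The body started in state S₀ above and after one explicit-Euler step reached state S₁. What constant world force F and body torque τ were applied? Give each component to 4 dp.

v₁ − v₀ = (-0.00100000, -0.01650000, -0.01600000)
m·(v₁−v₀)/dt = (-0.2000, -3.3000, -3.2000)
rate change Δω = (-0.01113333, -0.05420000, 0.02448000)
gyro term ω₀×Iω₀ = (0.0168, 0.0126, -0.0324)
I·α + gyro = (-0.0500, -0.1500, 0.0900)

F = (-0.2000, -3.3000, -3.2000)
τ = (-0.0500, -0.1500, 0.0900)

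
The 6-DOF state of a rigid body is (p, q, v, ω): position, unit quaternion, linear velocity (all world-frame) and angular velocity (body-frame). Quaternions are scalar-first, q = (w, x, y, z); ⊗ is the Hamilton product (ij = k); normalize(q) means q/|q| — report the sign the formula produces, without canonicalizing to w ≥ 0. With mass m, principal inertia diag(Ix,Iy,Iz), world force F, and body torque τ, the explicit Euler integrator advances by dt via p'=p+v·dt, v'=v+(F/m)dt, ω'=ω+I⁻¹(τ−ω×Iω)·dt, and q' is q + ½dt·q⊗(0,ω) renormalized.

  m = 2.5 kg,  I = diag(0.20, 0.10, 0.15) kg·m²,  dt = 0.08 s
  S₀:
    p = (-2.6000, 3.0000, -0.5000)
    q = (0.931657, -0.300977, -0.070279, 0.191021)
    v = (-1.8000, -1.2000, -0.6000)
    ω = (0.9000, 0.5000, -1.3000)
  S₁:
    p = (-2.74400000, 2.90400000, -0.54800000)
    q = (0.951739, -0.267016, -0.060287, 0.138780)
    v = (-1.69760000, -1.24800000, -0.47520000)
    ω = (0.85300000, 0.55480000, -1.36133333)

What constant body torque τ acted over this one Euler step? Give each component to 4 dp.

τ = (-0.1500, 0.0100, -0.1600)

rate change Δω = (-0.04700000, 0.05480000, -0.06133333)
ω₀×(Iω₀) = (-0.0325, -0.0585, -0.0450)
τ = I·(Δω/dt) + ω₀×(Iω₀) = (-0.1500, 0.0100, -0.1600)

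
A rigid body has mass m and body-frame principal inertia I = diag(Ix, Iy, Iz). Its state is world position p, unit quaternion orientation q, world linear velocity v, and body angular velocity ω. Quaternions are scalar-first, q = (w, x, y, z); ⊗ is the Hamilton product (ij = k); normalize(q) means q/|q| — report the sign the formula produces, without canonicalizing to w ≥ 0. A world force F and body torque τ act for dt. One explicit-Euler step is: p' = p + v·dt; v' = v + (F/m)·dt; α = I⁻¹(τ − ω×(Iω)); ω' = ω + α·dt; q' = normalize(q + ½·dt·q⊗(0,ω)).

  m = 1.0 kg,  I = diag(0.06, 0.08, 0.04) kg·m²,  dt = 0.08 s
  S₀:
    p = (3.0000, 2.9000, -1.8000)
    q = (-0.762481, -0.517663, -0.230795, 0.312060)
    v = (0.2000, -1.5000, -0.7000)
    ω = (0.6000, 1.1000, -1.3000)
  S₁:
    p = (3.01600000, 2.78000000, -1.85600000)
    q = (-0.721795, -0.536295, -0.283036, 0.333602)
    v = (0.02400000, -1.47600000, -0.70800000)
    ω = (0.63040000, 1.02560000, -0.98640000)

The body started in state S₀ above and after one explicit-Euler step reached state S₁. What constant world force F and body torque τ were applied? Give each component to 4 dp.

rate change Δω = (0.03040000, -0.07440000, 0.31360000)
gyro term ω₀×Iω₀ = (0.0572, -0.0156, 0.0132)
applied torque τ = (0.0800, -0.0900, 0.1700)
velocity change Δv = (-0.17600000, 0.02400000, -0.00800000)
F = m·Δv/dt = (-2.2000, 0.3000, -0.1000)

F = (-2.2000, 0.3000, -0.1000)
τ = (0.0800, -0.0900, 0.1700)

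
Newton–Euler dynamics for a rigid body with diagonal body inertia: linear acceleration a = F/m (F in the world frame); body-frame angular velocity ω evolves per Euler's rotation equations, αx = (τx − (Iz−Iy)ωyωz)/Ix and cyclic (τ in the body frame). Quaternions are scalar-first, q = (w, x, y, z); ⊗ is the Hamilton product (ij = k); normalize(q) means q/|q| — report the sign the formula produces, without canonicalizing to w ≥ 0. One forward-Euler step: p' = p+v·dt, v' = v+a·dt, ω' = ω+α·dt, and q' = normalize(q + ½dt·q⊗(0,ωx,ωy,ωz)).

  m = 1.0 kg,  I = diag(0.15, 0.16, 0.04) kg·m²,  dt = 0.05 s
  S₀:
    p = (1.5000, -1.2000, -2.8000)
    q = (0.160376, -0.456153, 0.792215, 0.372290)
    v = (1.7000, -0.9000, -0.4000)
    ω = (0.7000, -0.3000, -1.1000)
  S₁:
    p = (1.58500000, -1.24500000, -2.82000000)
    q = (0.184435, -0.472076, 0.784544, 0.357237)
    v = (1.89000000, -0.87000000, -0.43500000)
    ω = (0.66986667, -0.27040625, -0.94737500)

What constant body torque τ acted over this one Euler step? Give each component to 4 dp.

τ = (-0.1300, 0.0100, 0.1200)

Δω = ω₁−ω₀ = (-0.03013333, 0.02959375, 0.15262500)
precession coupling = (-0.0396, -0.0847, -0.0021)
I·α + gyro = (-0.1300, 0.0100, 0.1200)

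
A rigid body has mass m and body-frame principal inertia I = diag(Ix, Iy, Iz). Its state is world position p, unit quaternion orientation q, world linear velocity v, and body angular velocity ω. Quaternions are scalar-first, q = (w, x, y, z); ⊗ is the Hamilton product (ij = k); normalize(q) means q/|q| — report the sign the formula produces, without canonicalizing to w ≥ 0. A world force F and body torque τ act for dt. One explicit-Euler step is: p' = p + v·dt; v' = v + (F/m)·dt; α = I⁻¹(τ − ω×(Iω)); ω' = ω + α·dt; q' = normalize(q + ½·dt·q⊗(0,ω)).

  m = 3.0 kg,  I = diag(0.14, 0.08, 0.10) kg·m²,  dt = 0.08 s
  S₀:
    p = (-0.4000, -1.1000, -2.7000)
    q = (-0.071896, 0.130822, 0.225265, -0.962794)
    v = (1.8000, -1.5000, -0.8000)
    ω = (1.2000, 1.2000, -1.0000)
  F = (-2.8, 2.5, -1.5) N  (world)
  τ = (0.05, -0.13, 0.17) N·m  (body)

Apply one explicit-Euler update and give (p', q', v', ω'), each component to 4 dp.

p' = p + v·dt = (-0.2560, -1.2200, -2.7640)
new velocity v' = (1.7253, -1.4333, -0.8400)
(τ − ω×Iω)/I = (0.5286, -1.0250, 2.5640)
ω' = ω + α·dt = (1.2423, 1.1180, -0.7949)
2q̇ = q⊗(0,ω) = (-1.3900984, 0.8438126, -1.1108060, -0.0414356)
updated quaternion q' = (-0.1271, 0.1641, 0.1803, -0.9615)

p' = (-0.2560, -1.2200, -2.7640)
q' = (-0.1271, 0.1641, 0.1803, -0.9615)
v' = (1.7253, -1.4333, -0.8400)
ω' = (1.2423, 1.1180, -0.7949)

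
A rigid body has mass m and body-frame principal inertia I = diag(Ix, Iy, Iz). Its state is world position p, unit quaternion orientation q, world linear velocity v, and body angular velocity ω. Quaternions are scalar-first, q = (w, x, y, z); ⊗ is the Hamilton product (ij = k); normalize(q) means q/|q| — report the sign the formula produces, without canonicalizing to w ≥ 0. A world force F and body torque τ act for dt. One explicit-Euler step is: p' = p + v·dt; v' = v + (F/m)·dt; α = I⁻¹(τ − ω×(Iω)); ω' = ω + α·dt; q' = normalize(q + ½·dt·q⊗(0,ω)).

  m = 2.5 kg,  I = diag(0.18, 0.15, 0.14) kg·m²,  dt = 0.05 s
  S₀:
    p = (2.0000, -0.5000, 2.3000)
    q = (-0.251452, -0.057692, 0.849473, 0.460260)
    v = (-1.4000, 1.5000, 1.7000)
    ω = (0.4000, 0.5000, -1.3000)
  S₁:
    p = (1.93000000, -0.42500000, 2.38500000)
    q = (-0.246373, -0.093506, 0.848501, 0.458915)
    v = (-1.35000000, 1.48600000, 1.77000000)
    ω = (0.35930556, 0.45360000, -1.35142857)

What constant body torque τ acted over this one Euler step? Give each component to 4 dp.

τ = (-0.1400, -0.1600, -0.1500)

Δω = ω₁−ω₀ = (-0.04069444, -0.04640000, -0.05142857)
ω₀×(Iω₀) = (0.0065, -0.0208, -0.0060)
τ = I·(Δω/dt) + ω₀×(Iω₀) = (-0.1400, -0.1600, -0.1500)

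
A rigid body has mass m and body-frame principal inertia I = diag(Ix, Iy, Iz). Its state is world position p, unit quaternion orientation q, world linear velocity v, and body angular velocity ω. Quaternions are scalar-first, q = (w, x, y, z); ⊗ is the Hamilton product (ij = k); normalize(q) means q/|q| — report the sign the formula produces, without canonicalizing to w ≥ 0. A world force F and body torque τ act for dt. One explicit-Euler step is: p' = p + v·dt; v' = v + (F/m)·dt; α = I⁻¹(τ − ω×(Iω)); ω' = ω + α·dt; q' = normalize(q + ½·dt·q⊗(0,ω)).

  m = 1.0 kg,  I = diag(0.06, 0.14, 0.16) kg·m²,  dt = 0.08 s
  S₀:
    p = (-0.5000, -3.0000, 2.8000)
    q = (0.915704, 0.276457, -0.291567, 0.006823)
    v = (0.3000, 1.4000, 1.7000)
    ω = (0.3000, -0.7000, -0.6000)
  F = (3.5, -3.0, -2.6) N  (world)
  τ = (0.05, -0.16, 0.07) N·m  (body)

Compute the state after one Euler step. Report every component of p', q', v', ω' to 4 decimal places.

p' = (-0.4760, -2.8880, 2.9360)
q' = (0.9037, 0.2944, -0.3103, -0.0194)
v' = (0.5800, 1.1600, 1.4920)
ω' = (0.3555, -0.8017, -0.5566)

p + v·dt = (-0.4760, -2.8880, 2.9360)
v + (F/m)dt = (0.5800, 1.1600, 1.4920)
ω×(Iω) gyroscopic = (0.0084, 0.0180, -0.0168)
angular accel α = (0.6933, -1.2714, 0.5425)
new body rate ω' = (0.3555, -0.8017, -0.5566)
q⊗(0,ω) = (-0.2829402, 0.4544275, -0.4730717, -0.6554722)
updated quaternion q' = (0.9037, 0.2944, -0.3103, -0.0194)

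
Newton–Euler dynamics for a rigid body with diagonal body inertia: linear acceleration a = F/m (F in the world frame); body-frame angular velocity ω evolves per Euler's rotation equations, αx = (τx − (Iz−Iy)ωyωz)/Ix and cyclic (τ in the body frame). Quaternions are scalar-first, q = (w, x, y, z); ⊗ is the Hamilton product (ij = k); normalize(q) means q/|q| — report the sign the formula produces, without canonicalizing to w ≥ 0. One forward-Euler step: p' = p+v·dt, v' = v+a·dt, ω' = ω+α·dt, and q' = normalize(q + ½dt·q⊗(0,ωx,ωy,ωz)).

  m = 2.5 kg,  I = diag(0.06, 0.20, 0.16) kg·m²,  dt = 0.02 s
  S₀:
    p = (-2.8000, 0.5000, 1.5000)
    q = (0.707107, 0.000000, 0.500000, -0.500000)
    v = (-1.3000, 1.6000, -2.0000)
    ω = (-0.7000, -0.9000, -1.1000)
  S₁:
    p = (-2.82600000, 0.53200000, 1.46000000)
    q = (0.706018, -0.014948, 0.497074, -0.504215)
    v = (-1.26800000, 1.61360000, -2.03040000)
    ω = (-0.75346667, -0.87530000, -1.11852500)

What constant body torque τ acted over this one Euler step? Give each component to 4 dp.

rate change Δω = (-0.05346667, 0.02470000, -0.01852500)
applied torque τ = (-0.2000, 0.1700, -0.0600)

τ = (-0.2000, 0.1700, -0.0600)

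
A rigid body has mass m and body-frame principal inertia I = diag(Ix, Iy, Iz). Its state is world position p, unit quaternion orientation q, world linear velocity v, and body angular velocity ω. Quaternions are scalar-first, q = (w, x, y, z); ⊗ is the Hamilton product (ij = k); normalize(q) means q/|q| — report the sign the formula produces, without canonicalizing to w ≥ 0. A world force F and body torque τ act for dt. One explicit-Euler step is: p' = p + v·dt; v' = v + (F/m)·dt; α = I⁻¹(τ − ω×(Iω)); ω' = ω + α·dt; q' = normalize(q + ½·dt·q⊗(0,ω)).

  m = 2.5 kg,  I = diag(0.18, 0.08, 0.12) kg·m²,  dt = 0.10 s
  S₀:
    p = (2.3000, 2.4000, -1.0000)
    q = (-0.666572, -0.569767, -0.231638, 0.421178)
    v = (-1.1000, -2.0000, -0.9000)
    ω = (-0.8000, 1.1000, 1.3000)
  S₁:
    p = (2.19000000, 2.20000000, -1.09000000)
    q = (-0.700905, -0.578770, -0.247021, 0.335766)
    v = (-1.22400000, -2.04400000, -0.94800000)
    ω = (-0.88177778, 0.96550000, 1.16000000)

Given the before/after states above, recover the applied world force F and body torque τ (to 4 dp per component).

F = (-3.1000, -1.1000, -1.2000)
τ = (-0.0900, -0.1700, -0.0800)

Δω = ω₁−ω₀ = (-0.08177778, -0.13450000, -0.14000000)
ω₀×(Iω₀) = (0.0572, -0.0624, 0.0880)
applied torque τ = (-0.0900, -0.1700, -0.0800)
velocity change Δv = (-0.12400000, -0.04400000, -0.04800000)
m·(v₁−v₀)/dt = (-3.1000, -1.1000, -1.2000)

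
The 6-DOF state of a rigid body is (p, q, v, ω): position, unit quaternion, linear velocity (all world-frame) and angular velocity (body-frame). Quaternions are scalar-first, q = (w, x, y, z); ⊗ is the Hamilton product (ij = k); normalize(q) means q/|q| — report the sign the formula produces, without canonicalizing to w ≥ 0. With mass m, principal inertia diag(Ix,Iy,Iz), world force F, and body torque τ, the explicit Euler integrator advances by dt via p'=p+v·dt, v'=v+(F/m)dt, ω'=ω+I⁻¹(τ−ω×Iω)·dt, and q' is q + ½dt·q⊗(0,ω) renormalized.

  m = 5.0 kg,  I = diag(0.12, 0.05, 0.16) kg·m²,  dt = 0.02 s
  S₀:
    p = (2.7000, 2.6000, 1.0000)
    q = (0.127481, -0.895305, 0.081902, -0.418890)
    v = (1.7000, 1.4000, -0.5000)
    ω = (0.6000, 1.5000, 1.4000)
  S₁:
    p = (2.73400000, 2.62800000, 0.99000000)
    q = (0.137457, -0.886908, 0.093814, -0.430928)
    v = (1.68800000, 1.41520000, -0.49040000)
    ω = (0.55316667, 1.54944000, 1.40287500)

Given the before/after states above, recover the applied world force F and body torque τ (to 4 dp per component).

Δv = v₁−v₀ = (-0.01200000, 0.01520000, 0.00960000)
applied force F = (-3.0000, 3.8000, 2.4000)
ω₁ − ω₀ = (-0.04683333, 0.04944000, 0.00287500)
precession coupling = (0.2310, -0.0336, -0.0630)
applied torque τ = (-0.0500, 0.0900, -0.0400)

F = (-3.0000, 3.8000, 2.4000)
τ = (-0.0500, 0.0900, -0.0400)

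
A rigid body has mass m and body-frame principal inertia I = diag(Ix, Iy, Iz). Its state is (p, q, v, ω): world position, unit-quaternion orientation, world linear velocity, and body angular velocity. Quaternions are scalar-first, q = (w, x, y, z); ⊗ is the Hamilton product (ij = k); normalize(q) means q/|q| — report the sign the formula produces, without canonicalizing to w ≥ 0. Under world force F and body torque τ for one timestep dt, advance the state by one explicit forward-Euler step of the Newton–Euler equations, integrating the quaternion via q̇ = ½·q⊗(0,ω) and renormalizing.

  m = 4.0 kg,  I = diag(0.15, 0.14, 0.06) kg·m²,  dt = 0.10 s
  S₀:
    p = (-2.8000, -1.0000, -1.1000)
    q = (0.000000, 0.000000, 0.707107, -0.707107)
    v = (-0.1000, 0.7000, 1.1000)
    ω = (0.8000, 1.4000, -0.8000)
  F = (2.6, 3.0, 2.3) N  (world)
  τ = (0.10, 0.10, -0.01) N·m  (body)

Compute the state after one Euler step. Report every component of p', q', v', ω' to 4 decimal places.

α = I⁻¹(τ − ω×Iω) = (0.0693, 1.1257, 0.0200)
ω' = ω + α·dt = (0.8069, 1.5126, -0.7980)
Hamilton product q⊗(0,ω) = (-1.5556354, 0.4242642, -0.5656856, -0.5656856)
updated quaternion q' = (-0.0775, 0.0211, 0.6761, -0.7324)
p + v·dt = (-2.8100, -0.9300, -0.9900)
v + (F/m)dt = (-0.0350, 0.7750, 1.1575)

p' = (-2.8100, -0.9300, -0.9900)
q' = (-0.0775, 0.0211, 0.6761, -0.7324)
v' = (-0.0350, 0.7750, 1.1575)
ω' = (0.8069, 1.5126, -0.7980)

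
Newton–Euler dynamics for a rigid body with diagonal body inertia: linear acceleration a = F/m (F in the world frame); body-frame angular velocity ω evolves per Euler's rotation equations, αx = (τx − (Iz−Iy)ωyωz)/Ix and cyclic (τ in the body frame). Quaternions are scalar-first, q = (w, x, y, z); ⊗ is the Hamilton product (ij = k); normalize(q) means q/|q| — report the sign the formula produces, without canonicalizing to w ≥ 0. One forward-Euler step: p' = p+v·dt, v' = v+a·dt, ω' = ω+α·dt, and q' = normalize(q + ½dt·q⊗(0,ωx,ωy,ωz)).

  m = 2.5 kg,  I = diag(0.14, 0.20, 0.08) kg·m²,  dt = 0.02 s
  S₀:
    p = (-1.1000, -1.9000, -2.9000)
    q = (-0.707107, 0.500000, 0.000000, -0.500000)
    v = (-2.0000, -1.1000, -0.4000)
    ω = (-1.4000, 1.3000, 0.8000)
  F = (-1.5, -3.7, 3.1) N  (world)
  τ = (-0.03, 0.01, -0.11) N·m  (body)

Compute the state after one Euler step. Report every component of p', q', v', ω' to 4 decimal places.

ω×(Iω) gyroscopic = (-0.1248, -0.0672, -0.1092)
angular accel α = (0.6771, 0.3860, -0.0100)
ω + α·dt = (-1.3865, 1.3077, 0.7998)
q⊗(0,ω) = (1.1000000, 1.6399498, -0.6192391, 0.0843144)
q' = normalize(q + ½dt·q⊗(0,ω)) = (-0.6960, 0.5163, -0.0062, -0.4990)
new position p' = (-1.1400, -1.9220, -2.9080)
new velocity v' = (-2.0120, -1.1296, -0.3752)

p' = (-1.1400, -1.9220, -2.9080)
q' = (-0.6960, 0.5163, -0.0062, -0.4990)
v' = (-2.0120, -1.1296, -0.3752)
ω' = (-1.3865, 1.3077, 0.7998)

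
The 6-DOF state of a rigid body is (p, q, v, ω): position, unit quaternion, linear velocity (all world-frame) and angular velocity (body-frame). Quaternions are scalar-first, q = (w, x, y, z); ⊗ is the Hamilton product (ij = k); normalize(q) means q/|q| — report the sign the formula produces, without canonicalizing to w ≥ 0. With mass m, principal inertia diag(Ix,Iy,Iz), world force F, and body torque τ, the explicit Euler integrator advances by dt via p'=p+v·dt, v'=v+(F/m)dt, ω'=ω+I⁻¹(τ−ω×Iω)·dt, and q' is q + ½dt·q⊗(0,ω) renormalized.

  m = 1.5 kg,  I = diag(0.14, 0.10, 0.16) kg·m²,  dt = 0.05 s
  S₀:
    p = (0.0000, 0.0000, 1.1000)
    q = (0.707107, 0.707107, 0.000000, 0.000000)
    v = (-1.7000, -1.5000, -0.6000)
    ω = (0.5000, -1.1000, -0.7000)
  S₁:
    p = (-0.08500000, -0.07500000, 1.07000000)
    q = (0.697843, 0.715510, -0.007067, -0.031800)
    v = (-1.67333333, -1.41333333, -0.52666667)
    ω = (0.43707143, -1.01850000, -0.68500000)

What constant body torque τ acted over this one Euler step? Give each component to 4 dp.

τ = (-0.1300, 0.1700, 0.0700)

rate change Δω = (-0.06292857, 0.08150000, 0.01500000)
precession coupling = (0.0462, 0.0070, 0.0220)
applied torque τ = (-0.1300, 0.1700, 0.0700)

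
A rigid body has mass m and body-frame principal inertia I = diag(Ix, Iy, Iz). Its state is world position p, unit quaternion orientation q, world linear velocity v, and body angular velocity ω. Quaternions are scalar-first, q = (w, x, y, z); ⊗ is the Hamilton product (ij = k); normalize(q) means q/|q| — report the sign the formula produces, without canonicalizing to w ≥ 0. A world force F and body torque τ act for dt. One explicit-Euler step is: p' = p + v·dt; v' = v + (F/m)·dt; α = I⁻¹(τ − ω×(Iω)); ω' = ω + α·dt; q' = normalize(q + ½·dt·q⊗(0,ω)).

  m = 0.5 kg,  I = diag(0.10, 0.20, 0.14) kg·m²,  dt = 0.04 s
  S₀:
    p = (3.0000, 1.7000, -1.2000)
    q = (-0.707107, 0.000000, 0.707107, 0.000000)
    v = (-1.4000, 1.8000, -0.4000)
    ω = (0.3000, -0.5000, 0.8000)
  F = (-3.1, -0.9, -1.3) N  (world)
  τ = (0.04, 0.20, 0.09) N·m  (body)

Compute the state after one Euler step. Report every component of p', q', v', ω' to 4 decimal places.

p' = (2.9440, 1.7720, -1.2160)
q' = (-0.6999, 0.0071, 0.7140, -0.0156)
v' = (-1.6480, 1.7280, -0.5040)
ω' = (0.3064, -0.4581, 0.8300)

gyro term ω×Iω = (0.0240, -0.0096, -0.0150)
(τ − ω×Iω)/I = (0.1600, 1.0480, 0.7500)
ω + α·dt = (0.3064, -0.4581, 0.8300)
q⊗(0,ω) = (0.3535535, 0.3535535, 0.3535535, -0.7778177)
q' = normalize(q + ½dt·q⊗(0,ω)) = (-0.6999, 0.0071, 0.7140, -0.0156)
p' = p + v·dt = (2.9440, 1.7720, -1.2160)
v + (F/m)dt = (-1.6480, 1.7280, -0.5040)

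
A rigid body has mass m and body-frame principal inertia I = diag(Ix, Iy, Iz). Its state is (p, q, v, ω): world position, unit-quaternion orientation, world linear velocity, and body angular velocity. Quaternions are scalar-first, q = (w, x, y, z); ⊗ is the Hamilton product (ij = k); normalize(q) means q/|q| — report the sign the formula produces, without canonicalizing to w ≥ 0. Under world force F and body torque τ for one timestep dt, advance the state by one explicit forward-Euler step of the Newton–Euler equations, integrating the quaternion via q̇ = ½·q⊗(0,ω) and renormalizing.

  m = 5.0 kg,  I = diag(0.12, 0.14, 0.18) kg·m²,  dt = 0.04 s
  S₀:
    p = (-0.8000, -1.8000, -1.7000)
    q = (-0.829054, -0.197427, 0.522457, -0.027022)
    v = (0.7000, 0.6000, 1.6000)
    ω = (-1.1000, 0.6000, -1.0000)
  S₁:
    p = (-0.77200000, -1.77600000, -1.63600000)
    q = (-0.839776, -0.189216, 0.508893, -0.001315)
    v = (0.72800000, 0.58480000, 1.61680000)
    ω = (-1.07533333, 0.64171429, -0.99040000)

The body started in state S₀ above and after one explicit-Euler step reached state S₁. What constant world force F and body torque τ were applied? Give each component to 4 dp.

Δv = v₁−v₀ = (0.02800000, -0.01520000, 0.01680000)
applied force F = (3.5000, -1.9000, 2.1000)
rate change Δω = (0.02466667, 0.04171429, 0.00960000)
I·α + gyro = (0.0500, 0.0800, 0.0300)

F = (3.5000, -1.9000, 2.1000)
τ = (0.0500, 0.0800, 0.0300)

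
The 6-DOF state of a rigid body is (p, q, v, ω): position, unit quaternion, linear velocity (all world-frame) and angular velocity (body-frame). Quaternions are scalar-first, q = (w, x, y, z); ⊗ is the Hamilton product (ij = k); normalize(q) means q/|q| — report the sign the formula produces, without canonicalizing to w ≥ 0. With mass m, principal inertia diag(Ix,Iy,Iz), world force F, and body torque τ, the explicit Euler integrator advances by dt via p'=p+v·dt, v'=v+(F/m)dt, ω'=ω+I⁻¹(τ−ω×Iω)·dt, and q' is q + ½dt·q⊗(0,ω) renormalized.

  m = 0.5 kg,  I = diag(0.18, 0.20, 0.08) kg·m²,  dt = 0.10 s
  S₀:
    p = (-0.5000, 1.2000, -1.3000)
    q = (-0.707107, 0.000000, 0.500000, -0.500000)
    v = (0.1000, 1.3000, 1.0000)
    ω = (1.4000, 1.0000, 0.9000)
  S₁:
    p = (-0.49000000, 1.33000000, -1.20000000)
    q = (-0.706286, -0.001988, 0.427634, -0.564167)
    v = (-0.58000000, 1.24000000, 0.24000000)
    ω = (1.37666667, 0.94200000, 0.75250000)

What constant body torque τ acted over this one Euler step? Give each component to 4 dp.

ω₁ − ω₀ = (-0.02333333, -0.05800000, -0.14750000)
gyro term ω₀×Iω₀ = (-0.1080, 0.1260, 0.0280)
applied torque τ = (-0.1500, 0.0100, -0.0900)

τ = (-0.1500, 0.0100, -0.0900)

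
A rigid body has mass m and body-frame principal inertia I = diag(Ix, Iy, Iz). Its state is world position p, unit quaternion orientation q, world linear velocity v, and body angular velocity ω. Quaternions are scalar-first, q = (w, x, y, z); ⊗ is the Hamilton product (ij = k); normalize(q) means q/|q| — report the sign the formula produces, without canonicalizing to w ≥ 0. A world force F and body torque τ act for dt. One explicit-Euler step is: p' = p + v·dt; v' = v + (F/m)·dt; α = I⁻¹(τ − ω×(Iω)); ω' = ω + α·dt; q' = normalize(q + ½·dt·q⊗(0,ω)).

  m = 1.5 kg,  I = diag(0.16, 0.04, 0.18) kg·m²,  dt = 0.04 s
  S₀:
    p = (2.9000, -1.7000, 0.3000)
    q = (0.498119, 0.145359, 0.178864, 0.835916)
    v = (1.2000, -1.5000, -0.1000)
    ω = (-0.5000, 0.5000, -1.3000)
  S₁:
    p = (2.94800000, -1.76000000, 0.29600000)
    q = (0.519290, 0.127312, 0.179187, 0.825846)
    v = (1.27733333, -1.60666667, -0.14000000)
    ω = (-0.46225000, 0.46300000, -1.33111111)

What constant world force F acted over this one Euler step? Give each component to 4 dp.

velocity change Δv = (0.07733333, -0.10666667, -0.04000000)
applied force F = (2.9000, -4.0000, -1.5000)

F = (2.9000, -4.0000, -1.5000)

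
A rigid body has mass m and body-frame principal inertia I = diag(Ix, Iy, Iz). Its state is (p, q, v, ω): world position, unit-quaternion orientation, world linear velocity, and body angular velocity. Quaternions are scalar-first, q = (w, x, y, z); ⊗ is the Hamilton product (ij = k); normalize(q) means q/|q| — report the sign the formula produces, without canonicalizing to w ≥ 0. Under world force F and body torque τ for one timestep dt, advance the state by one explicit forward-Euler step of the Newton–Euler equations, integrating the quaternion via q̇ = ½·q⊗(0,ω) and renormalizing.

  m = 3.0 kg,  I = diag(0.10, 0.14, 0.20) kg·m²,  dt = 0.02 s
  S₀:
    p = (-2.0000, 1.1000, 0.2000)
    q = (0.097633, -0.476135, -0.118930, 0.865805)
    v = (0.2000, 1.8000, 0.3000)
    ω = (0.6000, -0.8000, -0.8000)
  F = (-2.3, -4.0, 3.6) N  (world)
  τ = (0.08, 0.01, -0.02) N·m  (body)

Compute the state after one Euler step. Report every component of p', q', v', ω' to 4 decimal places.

precession coupling ω×(Iω) = (0.0384, 0.0480, -0.0192)
angular accel α = (0.4160, -0.2714, -0.0040)
ω' = ω + α·dt = (0.6083, -0.8054, -0.8001)
q⊗(0,ω) = (0.8831810, 0.8463678, 0.0604686, 0.3741596)
updated quaternion q' = (0.1065, -0.4676, -0.1183, 0.8695)
new position p' = (-1.9960, 1.1360, 0.2060)
v + (F/m)dt = (0.1847, 1.7733, 0.3240)

p' = (-1.9960, 1.1360, 0.2060)
q' = (0.1065, -0.4676, -0.1183, 0.8695)
v' = (0.1847, 1.7733, 0.3240)
ω' = (0.6083, -0.8054, -0.8001)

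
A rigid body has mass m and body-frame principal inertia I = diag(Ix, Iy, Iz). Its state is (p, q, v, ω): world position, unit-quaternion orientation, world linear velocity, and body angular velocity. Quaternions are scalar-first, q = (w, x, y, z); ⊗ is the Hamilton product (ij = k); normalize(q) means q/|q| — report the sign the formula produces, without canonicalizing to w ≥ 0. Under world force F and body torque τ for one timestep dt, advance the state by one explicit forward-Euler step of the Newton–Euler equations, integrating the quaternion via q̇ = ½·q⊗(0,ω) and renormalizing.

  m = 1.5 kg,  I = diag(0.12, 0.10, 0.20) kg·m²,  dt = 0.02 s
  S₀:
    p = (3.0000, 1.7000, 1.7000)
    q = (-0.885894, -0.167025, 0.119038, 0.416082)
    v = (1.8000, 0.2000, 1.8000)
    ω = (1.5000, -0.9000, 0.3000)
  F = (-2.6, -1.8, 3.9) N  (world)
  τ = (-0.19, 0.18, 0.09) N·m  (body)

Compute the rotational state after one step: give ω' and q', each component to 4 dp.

precession coupling ω×(Iω) = (-0.0270, -0.0360, 0.0270)
(τ − ω×Iω)/I = (-1.3583, 2.1600, 0.3150)
ω' = ω + α·dt = (1.4728, -0.8568, 0.3063)
Hamilton product q⊗(0,ω) = (0.2328471, -0.9186558, 1.4715351, -0.2940027)
updated quaternion q' = (-0.8834, -0.1762, 0.1337, 0.4131)

ω' = (1.4728, -0.8568, 0.3063)
q' = (-0.8834, -0.1762, 0.1337, 0.4131)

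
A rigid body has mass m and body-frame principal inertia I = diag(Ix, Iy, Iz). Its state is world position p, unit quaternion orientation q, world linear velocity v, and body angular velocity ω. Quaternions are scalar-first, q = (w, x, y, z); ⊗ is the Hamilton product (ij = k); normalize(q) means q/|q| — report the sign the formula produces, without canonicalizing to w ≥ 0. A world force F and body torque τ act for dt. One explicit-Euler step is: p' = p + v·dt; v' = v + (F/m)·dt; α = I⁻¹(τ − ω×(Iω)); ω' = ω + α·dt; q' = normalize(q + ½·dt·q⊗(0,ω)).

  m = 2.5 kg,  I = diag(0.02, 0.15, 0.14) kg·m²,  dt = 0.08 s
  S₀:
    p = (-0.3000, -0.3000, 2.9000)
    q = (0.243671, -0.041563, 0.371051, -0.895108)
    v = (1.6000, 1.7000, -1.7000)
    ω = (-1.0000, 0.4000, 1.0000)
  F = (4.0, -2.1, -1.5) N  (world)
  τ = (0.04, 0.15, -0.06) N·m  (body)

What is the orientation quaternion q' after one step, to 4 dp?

q⊗(0,ω) = (0.7051246, 0.4854232, 1.0341394, 0.5980968)
q + ½dt·q⊗(0,ω), renormalized = (0.2714, -0.0221, 0.4117, -0.8697)

q' = (0.2714, -0.0221, 0.4117, -0.8697)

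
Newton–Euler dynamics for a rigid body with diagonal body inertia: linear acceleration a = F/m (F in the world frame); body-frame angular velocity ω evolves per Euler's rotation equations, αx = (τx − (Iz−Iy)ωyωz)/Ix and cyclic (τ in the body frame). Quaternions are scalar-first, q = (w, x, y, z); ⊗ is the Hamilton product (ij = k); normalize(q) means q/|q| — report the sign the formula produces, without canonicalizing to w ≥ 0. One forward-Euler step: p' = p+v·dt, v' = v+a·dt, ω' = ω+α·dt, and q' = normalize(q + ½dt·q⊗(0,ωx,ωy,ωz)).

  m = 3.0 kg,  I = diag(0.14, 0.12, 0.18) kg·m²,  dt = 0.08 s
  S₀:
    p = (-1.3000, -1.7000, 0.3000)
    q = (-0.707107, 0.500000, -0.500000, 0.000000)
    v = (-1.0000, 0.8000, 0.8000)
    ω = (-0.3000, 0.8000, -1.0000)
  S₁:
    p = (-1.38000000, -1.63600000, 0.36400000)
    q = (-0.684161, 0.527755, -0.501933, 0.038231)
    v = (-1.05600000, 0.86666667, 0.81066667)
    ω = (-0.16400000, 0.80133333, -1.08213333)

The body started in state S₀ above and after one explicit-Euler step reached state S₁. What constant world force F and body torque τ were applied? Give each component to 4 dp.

v₁ − v₀ = (-0.05600000, 0.06666667, 0.01066667)
m·(v₁−v₀)/dt = (-2.1000, 2.5000, 0.4000)
ω₁ − ω₀ = (0.13600000, 0.00133333, -0.08213333)
gyro term ω₀×Iω₀ = (-0.0480, -0.0120, 0.0048)
τ = I·(Δω/dt) + ω₀×(Iω₀) = (0.1900, -0.0100, -0.1800)

F = (-2.1000, 2.5000, 0.4000)
τ = (0.1900, -0.0100, -0.1800)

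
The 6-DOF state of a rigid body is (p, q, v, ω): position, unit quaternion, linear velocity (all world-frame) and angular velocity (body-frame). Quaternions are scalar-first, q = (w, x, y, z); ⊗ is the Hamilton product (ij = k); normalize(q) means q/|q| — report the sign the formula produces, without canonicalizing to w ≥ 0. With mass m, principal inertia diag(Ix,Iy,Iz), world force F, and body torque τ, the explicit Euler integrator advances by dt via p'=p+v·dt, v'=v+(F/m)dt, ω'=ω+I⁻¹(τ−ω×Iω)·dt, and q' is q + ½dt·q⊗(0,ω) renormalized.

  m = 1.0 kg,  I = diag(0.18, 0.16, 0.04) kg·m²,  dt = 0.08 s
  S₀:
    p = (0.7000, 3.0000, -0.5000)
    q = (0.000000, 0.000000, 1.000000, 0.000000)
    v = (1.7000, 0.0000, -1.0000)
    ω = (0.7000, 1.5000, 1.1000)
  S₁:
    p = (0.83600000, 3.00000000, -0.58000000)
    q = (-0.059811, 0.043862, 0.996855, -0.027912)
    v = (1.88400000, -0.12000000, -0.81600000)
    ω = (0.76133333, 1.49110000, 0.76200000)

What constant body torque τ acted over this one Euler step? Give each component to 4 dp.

rate change Δω = (0.06133333, -0.00890000, -0.33800000)
gyro term ω₀×Iω₀ = (-0.1980, 0.1078, -0.0210)
τ = I·(Δω/dt) + ω₀×(Iω₀) = (-0.0600, 0.0900, -0.1900)

τ = (-0.0600, 0.0900, -0.1900)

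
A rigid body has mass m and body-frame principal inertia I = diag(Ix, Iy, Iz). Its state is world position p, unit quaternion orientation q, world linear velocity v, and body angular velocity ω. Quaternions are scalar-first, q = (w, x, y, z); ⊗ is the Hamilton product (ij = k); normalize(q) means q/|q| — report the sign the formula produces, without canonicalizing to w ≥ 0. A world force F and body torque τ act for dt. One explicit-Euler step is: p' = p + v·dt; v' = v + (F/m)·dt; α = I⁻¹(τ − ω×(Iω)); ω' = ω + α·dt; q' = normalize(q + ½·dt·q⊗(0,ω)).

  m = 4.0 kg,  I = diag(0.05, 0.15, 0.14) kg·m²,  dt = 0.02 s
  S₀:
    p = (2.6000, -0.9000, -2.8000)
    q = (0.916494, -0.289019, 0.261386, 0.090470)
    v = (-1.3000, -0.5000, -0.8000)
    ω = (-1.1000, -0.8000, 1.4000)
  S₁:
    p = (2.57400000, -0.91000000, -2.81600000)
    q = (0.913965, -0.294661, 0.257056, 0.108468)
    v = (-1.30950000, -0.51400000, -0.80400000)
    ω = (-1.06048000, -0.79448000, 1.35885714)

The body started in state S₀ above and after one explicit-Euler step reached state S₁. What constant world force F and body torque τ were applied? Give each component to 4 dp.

Δω = ω₁−ω₀ = (0.03952000, 0.00552000, -0.04114286)
applied torque τ = (0.1100, 0.1800, -0.2000)
v₁ − v₀ = (-0.00950000, -0.01400000, -0.00400000)
m·(v₁−v₀)/dt = (-1.9000, -2.8000, -0.8000)

F = (-1.9000, -2.8000, -0.8000)
τ = (0.1100, 0.1800, -0.2000)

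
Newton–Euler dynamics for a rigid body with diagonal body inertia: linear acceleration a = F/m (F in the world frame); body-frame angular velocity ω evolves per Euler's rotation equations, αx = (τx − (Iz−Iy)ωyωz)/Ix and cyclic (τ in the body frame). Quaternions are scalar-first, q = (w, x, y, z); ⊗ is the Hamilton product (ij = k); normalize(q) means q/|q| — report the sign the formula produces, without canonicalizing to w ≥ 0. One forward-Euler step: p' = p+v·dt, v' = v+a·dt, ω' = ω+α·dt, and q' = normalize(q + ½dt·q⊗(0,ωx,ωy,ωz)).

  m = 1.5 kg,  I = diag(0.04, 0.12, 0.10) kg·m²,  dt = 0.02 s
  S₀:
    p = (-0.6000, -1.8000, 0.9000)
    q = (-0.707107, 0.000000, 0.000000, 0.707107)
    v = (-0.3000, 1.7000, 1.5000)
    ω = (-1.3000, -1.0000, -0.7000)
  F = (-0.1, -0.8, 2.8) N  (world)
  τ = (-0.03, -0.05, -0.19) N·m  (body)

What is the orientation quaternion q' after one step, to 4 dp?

q' = (-0.7020, 0.0163, -0.0021, 0.7119)

q⊗(0,ω) = (0.4949749, 1.6263461, -0.2121321, 0.4949749)
q' = normalize(q + ½dt·q⊗(0,ω)) = (-0.7020, 0.0163, -0.0021, 0.7119)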